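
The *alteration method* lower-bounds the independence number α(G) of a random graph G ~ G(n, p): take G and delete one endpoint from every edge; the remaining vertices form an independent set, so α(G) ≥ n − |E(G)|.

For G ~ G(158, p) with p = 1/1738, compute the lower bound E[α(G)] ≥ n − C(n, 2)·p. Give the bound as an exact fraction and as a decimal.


E[|E(G)|] = C(158, 2)·p = 12403 · (1/1738) = 157/22.
E[α(G)] ≥ n − E[|E(G)|] = 158 − 157/22 = 3319/22.
Numerically: ≈ 150.863636.
(This is only a lower bound; the true E[α(G)] may be larger.)

E[α(G)] ≥ 3319/22 ≈ 150.863636.


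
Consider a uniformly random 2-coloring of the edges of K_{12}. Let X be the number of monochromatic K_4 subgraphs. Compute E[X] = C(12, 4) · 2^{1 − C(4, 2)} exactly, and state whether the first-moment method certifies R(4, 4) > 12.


E[X] = C(12, 4) · 2^{1 − 6} = 495 · 2^{−5} = 495/32.
As a reduced fraction: E[X] = 495/32 ≈ 15.46875.
Is E[X] < 1? NO.
Since E[X] ≥ 1, the first-moment bound is inconclusive at n = 12; it does NOT by itself certify R(4, 4) > 12.

E[X] = 495/32 ≈ 15.46875; E[X] ≥ 1; first-moment method inconclusive here.


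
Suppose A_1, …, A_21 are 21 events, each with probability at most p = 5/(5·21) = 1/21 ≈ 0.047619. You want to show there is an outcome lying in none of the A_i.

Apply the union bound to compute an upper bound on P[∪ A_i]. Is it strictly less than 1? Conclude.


Union bound: P[∪_{i=1}^{21} A_i] ≤ Σ_i P[A_i] ≤ 21·p = 21·(1/21) = 1.
Numerically: 1 ≈ 1.000000.
Is 1 < 1? NO.
Since the bound 1 is ≥ 1, the union bound is uninformative here; it does NOT by itself certify existence.

21·p = 1 ≈ 1.000000; existence NOT certified by the union bound.


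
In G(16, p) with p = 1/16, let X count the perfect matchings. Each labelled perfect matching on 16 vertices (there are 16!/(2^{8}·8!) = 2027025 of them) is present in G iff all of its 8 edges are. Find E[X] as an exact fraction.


K_16 has 16!/(2^{8}·8!) = 2027025 labelled perfect matchings.
For each such perfect matching H, let X_H = 1 if all 8 edges of H are present in G. Then P[X_H = 1] = p^{8} = (1/16)^{8} = 1/4294967296.
By linearity: E[X] = Σ_H E[X_H] = 2027025 · p^{8} = 2027025 · 1/4294967296 = 2027025/4294967296.
Numerically: E[X] ≈ 0.00047195.

E[X] = 2027025 · (1/16)^{8} = 2027025/4294967296 ≈ 0.00047195.


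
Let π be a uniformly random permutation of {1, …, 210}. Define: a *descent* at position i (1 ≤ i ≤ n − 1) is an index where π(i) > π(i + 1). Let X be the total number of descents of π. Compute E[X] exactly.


Write X = Σ X_I over i = 1, …, 209, with X_I the indicator of one descent.
There are 209 indicators.
For each fixed i, the pair (π(i), π(i+1)) is a uniformly random ordered pair of distinct values from {1, …, 210}; by symmetry P[π(i) > π(i+1)] = 1/2.
By linearity: E[X] = 209 · (1/2) = (210 − 1) · (1/2) = 209/2 ≈ 104.5000.

E[X] = 209/2 = 104.5000.


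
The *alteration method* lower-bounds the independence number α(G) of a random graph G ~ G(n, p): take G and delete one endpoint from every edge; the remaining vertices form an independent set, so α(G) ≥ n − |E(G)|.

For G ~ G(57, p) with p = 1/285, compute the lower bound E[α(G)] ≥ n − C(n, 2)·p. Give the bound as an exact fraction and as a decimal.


E[|E(G)|] = C(57, 2)·p = 1596 · (1/285) = 28/5.
E[α(G)] ≥ n − E[|E(G)|] = 57 − 28/5 = 257/5.
Numerically: ≈ 51.4000.
(This is only a lower bound; the true E[α(G)] may be larger.)

E[α(G)] ≥ 257/5 ≈ 51.4000.


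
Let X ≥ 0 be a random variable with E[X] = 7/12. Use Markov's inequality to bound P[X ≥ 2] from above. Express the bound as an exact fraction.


μ = E[X] = 7/12, a = 2.
Markov: P[X ≥ 2] ≤ μ/a = (7/12)/2 = 7/24.
Numerically: ≈ 0.291667.
(Since a = 2 > μ = 0.583333, the bound 7/24 is < 1 and informative.)

P[X ≥ 2] ≤ 7/24 ≈ 0.291667.


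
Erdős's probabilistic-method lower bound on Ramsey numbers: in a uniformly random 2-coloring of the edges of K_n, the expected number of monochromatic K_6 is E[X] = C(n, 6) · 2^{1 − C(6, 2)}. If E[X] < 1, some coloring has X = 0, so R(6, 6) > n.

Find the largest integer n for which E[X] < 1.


We need C(n, 6) · 2^{1 − 15} < 1, i.e. C(n, 6) < 2^{15 − 1} = 16384.
Check values of n near the boundary:
  n = 13: C(13, 6) = 1716; 1716 < 16384? YES
  n = 14: C(14, 6) = 3003; 3003 < 16384? YES
  n = 15: C(15, 6) = 5005; 5005 < 16384? YES
  n = 16: C(16, 6) = 8008; 8008 < 16384? YES
  n = 17: C(17, 6) = 12376; 12376 < 16384? YES
  n = 18: C(18, 6) = 18564; 18564 < 16384? NO
  n = 19: C(19, 6) = 27132; 27132 < 16384? NO
  n = 20: C(20, 6) = 38760; 38760 < 16384? NO
The largest n with C(n, 6) < 16384 is n = 17 (where E[X] = 1547/2048 ≈ 0.7554). Hence R(6, 6) > 17, i.e. R(6, 6) ≥ 18.

Largest n = 17; hence R(6, 6) > 17.


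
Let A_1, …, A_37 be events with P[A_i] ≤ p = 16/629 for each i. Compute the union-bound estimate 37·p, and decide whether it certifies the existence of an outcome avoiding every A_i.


Union bound: P[∪_{i=1}^{37} A_i] ≤ Σ_i P[A_i] ≤ 37·p = 37·(16/629) = 16/17.
Numerically: 16/17 ≈ 0.941.
Is 16/17 < 1? YES.
Since P[∪ A_i] ≤ 16/17 < 1, the complement has P[∩ A_i^c] ≥ 1 − 16/17 = 1/17 > 0, so some outcome avoids every A_i.

37·p = 16/17 ≈ 0.941; existence CERTIFIED by the union bound.


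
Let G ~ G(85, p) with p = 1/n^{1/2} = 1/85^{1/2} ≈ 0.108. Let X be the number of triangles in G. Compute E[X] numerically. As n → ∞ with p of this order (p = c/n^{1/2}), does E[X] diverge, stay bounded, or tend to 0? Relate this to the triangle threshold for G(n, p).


Number of potential triangles: C(85, 3) = 98770.
Each occurs with probability p³ ≈ (0.108)³ ≈ 1.27606e-03.
By linearity: E[X] = C(85, 3)·p³ ≈ 98770 · 1.27606e-03 ≈ 126.037.
Since α = 1/2 < 1, p = c/n^{1/2} ≫ 1/n is above the triangle threshold p ~ 1/n. Asymptotically E[X] ~ (c³/6)·n^{3(1−α)} = (1³/6)·n^{1.5} → ∞; triangles are abundant w.h.p.

E[X] ≈ 126.037; in regime p = Θ(1/n^{1/2}) E[X] diverges (above the triangle threshold p ~ 1/n).


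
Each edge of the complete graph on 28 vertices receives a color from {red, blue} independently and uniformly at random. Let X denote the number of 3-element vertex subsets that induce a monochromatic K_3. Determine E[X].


Let X = Σ_S X_S over the C(28, 3) = 3276 subsets S of size 3, where X_S = 1 if the K_3 on S is monochromatic.
For a fixed S, the K_3 on S has C(3, 2) = 3 edges. P[all 3 edges red] = (1/2)^3, and likewise for blue, so P[monochromatic] = 2·(1/2)^3 = 2^{1 − 3} = 1/4.
Summing: E[X] = C(28, 3) · 2^{1 − 3} = 3276 · 1/4 = 819.
Numerically: E[X] ≈ 819.00000.

E[X] = C(28,3)·2^(1−C(3,2)) = 819 ≈ 819.00000.


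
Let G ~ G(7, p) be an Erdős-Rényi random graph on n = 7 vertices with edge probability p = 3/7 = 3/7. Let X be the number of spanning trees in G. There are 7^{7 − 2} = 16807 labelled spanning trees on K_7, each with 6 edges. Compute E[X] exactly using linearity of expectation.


K_7 has 7^{7 − 2} = 16807 labelled spanning trees.
For each such spanning tree H, let X_H = 1 if all 6 edges of H are present in G. Then P[X_H = 1] = p^{6} = (3/7)^{6} = 729/117649.
By linearity: E[X] = Σ_H E[X_H] = 16807 · p^{6} = 16807 · 729/117649 = 729/7.
Numerically: E[X] ≈ 104.1.

E[X] = 16807 · (3/7)^{6} = 729/7 ≈ 104.1.


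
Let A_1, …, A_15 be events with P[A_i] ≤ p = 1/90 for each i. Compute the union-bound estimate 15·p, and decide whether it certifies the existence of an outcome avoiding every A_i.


Union bound: P[∪_{i=1}^{15} A_i] ≤ Σ_i P[A_i] ≤ 15·p = 15·(1/90) = 1/6.
Numerically: 1/6 ≈ 0.1667.
Is 1/6 < 1? YES.
Since P[∪ A_i] ≤ 1/6 < 1, the complement has P[∩ A_i^c] ≥ 1 − 1/6 = 5/6 > 0, so some outcome avoids every A_i.

15·p = 1/6 ≈ 0.1667; existence CERTIFIED by the union bound.


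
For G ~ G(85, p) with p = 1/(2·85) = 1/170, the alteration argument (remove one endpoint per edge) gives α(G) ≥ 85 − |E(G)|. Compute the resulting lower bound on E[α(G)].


E[|E(G)|] = C(85, 2)·p = 3570 · (1/170) = 21.
E[α(G)] ≥ n − E[|E(G)|] = 85 − 21 = 64.
Numerically: ≈ 64.00000.
(This is only a lower bound; the true E[α(G)] may be larger.)

E[α(G)] ≥ 64 ≈ 64.00000.


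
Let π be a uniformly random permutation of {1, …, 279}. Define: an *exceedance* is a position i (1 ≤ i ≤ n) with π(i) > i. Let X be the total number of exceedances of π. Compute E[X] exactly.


Write X = Σ_{i=1}^{279} X_i, where X_i = 1_{π(i) > i}.
For each fixed i, π(i) is uniform over {1, …, 279} (marginal of a uniform permutation), so P[π(i) > i] = (n − i)/n. Summing: Σ_{i=1}^{279} (n − i)/n = (0 + 1 + … + 278)/279 = 279(279 − 1)/(2·279) = (279 − 1)/2.
Hence E[X] = Σ_{i=1}^{279} (279 − i)/279 = 139 ≈ 139.000.

E[X] = 139 = 139.000.


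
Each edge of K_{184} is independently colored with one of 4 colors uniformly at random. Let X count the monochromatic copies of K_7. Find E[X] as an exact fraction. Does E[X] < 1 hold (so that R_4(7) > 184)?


E[X] = C(184, 7) · 4^{1 − 21} = 1262216571096 · 4^{−20} = 1262216571096/1099511627776.
As a reduced fraction: E[X] = 157777071387/137438953472 ≈ 1.1479793.
Is E[X] < 1? NO.
Since E[X] ≥ 1, the first-moment bound is inconclusive at n = 184; it does NOT by itself certify R_4(7) > 184.

E[X] = 157777071387/137438953472 ≈ 1.1479793; E[X] ≥ 1; first-moment method inconclusive here.


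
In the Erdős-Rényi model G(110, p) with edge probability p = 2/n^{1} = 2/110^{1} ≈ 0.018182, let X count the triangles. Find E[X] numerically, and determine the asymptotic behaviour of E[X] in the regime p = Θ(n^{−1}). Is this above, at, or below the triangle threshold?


Number of potential triangles: C(110, 3) = 215820.
Each occurs with probability p³ ≈ (0.018182)³ ≈ 6.0105184e-06.
By linearity: E[X] = C(110, 3)·p³ ≈ 215820 · 6.0105184e-06 ≈ 1.29719.
Here α = 1, so p = 2/n is exactly at the triangle threshold p ~ 1/n. Asymptotically E[X] → c³/6 = 2³/6 = 4/3 ≈ 1.33333, a bounded constant. In this regime the triangle count is asymptotically Poisson(c³/6).

E[X] ≈ 1.29719; in regime p = Θ(1/n^{1}) E[X] stays bounded (at the triangle threshold p ~ 1/n).


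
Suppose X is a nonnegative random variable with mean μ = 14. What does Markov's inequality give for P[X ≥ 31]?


μ = E[X] = 14, a = 31.
Markov: P[X ≥ 31] ≤ μ/a = (14)/31 = 14/31.
Numerically: ≈ 0.451613.
(Since a = 31 > μ = 14.000000, the bound 14/31 is < 1 and informative.)

P[X ≥ 31] ≤ 14/31 ≈ 0.451613.


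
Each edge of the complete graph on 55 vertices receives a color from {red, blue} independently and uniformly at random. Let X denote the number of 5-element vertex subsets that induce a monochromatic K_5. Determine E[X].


Let X = Σ_S X_S over the C(55, 5) = 3478761 subsets S of size 5, where X_S = 1 if the K_5 on S is monochromatic.
For a fixed S, the K_5 on S has C(5, 2) = 10 edges. P[all 10 edges red] = (1/2)^10, and likewise for blue, so P[monochromatic] = 2·(1/2)^10 = 2^{1 − 10} = 1/512.
By linearity of expectation: E[X] = C(55, 5) · 2^{1 − 10} = 3478761 · 1/512 = 3478761/512.
Numerically: E[X] ≈ 6794.4551.

E[X] = C(55,5)·2^(1−C(5,2)) = 3478761/512 ≈ 6794.4551.


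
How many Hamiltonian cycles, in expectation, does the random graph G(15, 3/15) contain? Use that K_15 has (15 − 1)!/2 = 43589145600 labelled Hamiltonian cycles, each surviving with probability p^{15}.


K_15 has (15 − 1)!/2 = 43589145600 labelled Hamiltonian cycles.
For each such Hamiltonian cycle H, let X_H = 1 if all 15 edges of H are present in G. Then P[X_H = 1] = p^{15} = (1/5)^{15} = 1/30517578125.
By linearity: E[X] = Σ_H E[X_H] = 43589145600 · p^{15} = 43589145600 · 1/30517578125 = 1743565824/1220703125.
Numerically: E[X] ≈ 1.428.

E[X] = 43589145600 · (1/5)^{15} = 1743565824/1220703125 ≈ 1.428.


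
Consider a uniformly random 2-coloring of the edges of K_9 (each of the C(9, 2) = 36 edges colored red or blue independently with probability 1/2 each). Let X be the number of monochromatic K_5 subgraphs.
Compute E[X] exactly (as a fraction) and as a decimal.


Let X = Σ_S X_S over the C(9, 5) = 126 subsets S of size 5, where X_S = 1 if the K_5 on S is monochromatic.
For a fixed S, the K_5 on S has C(5, 2) = 10 edges. P[all 10 edges red] = (1/2)^10, and likewise for blue, so P[monochromatic] = 2·(1/2)^10 = 2^{1 − 10} = 1/512.
By linearity: E[X] = C(9, 5) · 2^{1 − 10} = 126 · 1/512 = 63/256.
Numerically: E[X] ≈ 0.24609.

E[X] = C(9,5)·2^(1−C(5,2)) = 63/256 ≈ 0.24609.


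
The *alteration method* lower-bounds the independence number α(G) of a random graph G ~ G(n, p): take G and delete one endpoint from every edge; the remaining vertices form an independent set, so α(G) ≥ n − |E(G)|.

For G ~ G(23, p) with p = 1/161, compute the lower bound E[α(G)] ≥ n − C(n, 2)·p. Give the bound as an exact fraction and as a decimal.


E[|E(G)|] = C(23, 2)·p = 253 · (1/161) = 11/7.
E[α(G)] ≥ n − E[|E(G)|] = 23 − 11/7 = 150/7.
Numerically: ≈ 21.428571.
(This is only a lower bound; the true E[α(G)] may be larger.)

E[α(G)] ≥ 150/7 ≈ 21.428571.


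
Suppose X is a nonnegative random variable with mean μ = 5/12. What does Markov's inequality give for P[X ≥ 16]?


μ = E[X] = 5/12, a = 16.
Markov: P[X ≥ 16] ≤ μ/a = (5/12)/16 = 5/192.
Numerically: ≈ 0.0260.
(Since a = 16 > μ = 0.4167, the bound 5/192 is < 1 and informative.)

P[X ≥ 16] ≤ 5/192 ≈ 0.0260.


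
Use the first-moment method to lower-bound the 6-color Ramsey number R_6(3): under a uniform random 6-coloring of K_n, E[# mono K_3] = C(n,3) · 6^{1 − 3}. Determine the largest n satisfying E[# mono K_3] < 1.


We need C(n, 3) · 6^{1 − 3} < 1, i.e. C(n, 3) < 6^{3 − 1} = 36.
Check values of n near the boundary:
  n = 5: C(5, 3) = 10; 10 < 36? YES
  n = 6: C(6, 3) = 20; 20 < 36? YES
  n = 7: C(7, 3) = 35; 35 < 36? YES
  n = 8: C(8, 3) = 56; 56 < 36? NO
  n = 9: C(9, 3) = 84; 84 < 36? NO
The largest n with C(n, 3) < 36 is n = 7 (where E[X] = 35/36 ≈ 0.972222). Hence R_6(3) > 7, i.e. R_6(3) ≥ 8.

Largest n = 7; hence R_6(3) > 7.


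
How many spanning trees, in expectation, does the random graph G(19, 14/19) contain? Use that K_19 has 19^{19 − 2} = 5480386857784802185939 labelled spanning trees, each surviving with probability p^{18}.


K_19 has 19^{19 − 2} = 5480386857784802185939 labelled spanning trees.
For each such spanning tree H, let X_H = 1 if all 18 edges of H are present in G. Then P[X_H = 1] = p^{18} = (14/19)^{18} = 426878854210636742656/104127350297911241532841.
By linearity: E[X] = Σ_H E[X_H] = 5480386857784802185939 · p^{18} = 5480386857784802185939 · 426878854210636742656/104127350297911241532841 = 426878854210636742656/19.
Numerically: E[X] ≈ 2.24673e+19.

E[X] = 5480386857784802185939 · (14/19)^{18} = 426878854210636742656/19 ≈ 2.24673e+19.


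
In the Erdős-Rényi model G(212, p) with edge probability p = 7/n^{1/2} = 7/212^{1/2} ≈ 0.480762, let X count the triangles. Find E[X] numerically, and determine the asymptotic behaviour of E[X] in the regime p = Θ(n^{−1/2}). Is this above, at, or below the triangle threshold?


Number of potential triangles: C(212, 3) = 1565620.
Each occurs with probability p³ ≈ (0.480762)³ ≈ 1.11119513e-01.
By linearity: E[X] = C(212, 3)·p³ ≈ 1565620 · 1.11119513e-01 ≈ 173970.931657.
Since α = 1/2 < 1, p = c/n^{1/2} ≫ 1/n is above the triangle threshold p ~ 1/n. Asymptotically E[X] ~ (c³/6)·n^{3(1−α)} = (7³/6)·n^{1.5} → ∞; triangles are abundant w.h.p.

E[X] ≈ 173970.931657; in regime p = Θ(1/n^{1/2}) E[X] diverges (above the triangle threshold p ~ 1/n).


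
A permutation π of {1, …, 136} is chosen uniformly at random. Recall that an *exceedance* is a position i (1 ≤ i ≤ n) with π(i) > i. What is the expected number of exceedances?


Write X = Σ_{i=1}^{136} X_i, where X_i = 1_{π(i) > i}.
For each fixed i, π(i) is uniform over {1, …, 136} (marginal of a uniform permutation), so P[π(i) > i] = (n − i)/n. Summing: Σ_{i=1}^{136} (n − i)/n = (0 + 1 + … + 135)/136 = 136(136 − 1)/(2·136) = (136 − 1)/2.
Hence E[X] = Σ_{i=1}^{136} (136 − i)/136 = 135/2 ≈ 67.500.

E[X] = 135/2 = 67.500.


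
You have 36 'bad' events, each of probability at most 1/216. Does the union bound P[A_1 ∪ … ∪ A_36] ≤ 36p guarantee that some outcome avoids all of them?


Union bound: P[∪_{i=1}^{36} A_i] ≤ Σ_i P[A_i] ≤ 36·p = 36·(1/216) = 1/6.
Numerically: 1/6 ≈ 0.16667.
Is 1/6 < 1? YES.
Since P[∪ A_i] ≤ 1/6 < 1, the complement has P[∩ A_i^c] ≥ 1 − 1/6 = 5/6 > 0, so some outcome avoids every A_i.

36·p = 1/6 ≈ 0.16667; existence CERTIFIED by the union bound.


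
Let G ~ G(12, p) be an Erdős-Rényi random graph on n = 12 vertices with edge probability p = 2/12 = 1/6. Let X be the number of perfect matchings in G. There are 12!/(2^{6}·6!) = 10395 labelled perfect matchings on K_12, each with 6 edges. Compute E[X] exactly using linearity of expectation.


K_12 has 12!/(2^{6}·6!) = 10395 labelled perfect matchings.
For each such perfect matching H, let X_H = 1 if all 6 edges of H are present in G. Then P[X_H = 1] = p^{6} = (1/6)^{6} = 1/46656.
By linearity of expectation: E[X] = Σ_H E[X_H] = 10395 · p^{6} = 10395 · 1/46656 = 385/1728.
Numerically: E[X] ≈ 0.223.

E[X] = 10395 · (1/6)^{6} = 385/1728 ≈ 0.223.


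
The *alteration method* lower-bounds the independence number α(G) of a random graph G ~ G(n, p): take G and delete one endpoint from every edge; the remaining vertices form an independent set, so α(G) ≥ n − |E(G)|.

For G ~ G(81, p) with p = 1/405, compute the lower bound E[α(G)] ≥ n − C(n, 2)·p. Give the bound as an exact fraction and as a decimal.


E[|E(G)|] = C(81, 2)·p = 3240 · (1/405) = 8.
E[α(G)] ≥ n − E[|E(G)|] = 81 − 8 = 73.
Numerically: ≈ 73.000000.
(This is only a lower bound; the true E[α(G)] may be larger.)

E[α(G)] ≥ 73 ≈ 73.000000.


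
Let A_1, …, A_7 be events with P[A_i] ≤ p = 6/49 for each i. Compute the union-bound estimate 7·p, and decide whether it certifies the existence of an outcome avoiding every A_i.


Union bound: P[∪_{i=1}^{7} A_i] ≤ Σ_i P[A_i] ≤ 7·p = 7·(6/49) = 6/7.
Numerically: 6/7 ≈ 0.8571429.
Is 6/7 < 1? YES.
Since P[∪ A_i] ≤ 6/7 < 1, the complement has P[∩ A_i^c] ≥ 1 − 6/7 = 1/7 > 0, so some outcome avoids every A_i.

7·p = 6/7 ≈ 0.8571429; existence CERTIFIED by the union bound.


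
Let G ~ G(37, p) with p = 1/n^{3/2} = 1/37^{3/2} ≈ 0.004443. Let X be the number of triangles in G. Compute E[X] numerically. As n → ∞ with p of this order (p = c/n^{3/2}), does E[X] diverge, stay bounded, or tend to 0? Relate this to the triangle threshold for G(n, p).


Number of potential triangles: C(37, 3) = 7770.
Each occurs with probability p³ ≈ (0.004443)³ ≈ 8.771871e-08.
By linearity: E[X] = C(37, 3)·p³ ≈ 7770 · 8.771871e-08 ≈ 0.0007.
Since α = 3/2 > 1, p = c/n^{3/2} = o(1/n) is below the triangle threshold p ~ 1/n. Asymptotically E[X] ~ (c³/6)·n^{3(1−α)} = (1³/6)·n^{-1.5} → 0, so by Markov's inequality G has no triangles w.h.p.

E[X] ≈ 0.0007; in regime p = Θ(1/n^{3/2}) E[X] tends to 0 (below the triangle threshold p ~ 1/n).


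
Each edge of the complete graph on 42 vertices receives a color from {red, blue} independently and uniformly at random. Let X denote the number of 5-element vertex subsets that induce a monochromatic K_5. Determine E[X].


Let X = Σ_S X_S over the C(42, 5) = 850668 subsets S of size 5, where X_S = 1 if the K_5 on S is monochromatic.
For a fixed S, the K_5 on S has C(5, 2) = 10 edges. P[all 10 edges red] = (1/2)^10, and likewise for blue, so P[monochromatic] = 2·(1/2)^10 = 2^{1 − 10} = 1/512.
By linearity: E[X] = C(42, 5) · 2^{1 − 10} = 850668 · 1/512 = 212667/128.
Numerically: E[X] ≈ 1661.461.

E[X] = C(42,5)·2^(1−C(5,2)) = 212667/128 ≈ 1661.461.


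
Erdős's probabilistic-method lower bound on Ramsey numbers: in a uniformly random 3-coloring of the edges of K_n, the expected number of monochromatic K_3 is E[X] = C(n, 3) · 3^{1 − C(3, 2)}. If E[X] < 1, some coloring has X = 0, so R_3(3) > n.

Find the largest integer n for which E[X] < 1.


We need C(n, 3) · 3^{1 − 3} < 1, i.e. C(n, 3) < 3^{3 − 1} = 9.
Check values of n near the boundary:
  n = 3: C(3, 3) = 1; 1 < 9? YES
  n = 4: C(4, 3) = 4; 4 < 9? YES
  n = 5: C(5, 3) = 10; 10 < 9? NO
  n = 6: C(6, 3) = 20; 20 < 9? NO
  n = 7: C(7, 3) = 35; 35 < 9? NO
The largest n with C(n, 3) < 9 is n = 4 (where E[X] = 4/9 ≈ 0.444). Hence R_3(3) > 4, i.e. R_3(3) ≥ 5.

Largest n = 4; hence R_3(3) > 4.


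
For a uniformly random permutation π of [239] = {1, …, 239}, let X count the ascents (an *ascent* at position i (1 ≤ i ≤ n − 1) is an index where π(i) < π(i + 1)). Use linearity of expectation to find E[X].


Write X = Σ X_I over i = 1, …, 238, with X_I the indicator of one ascent.
There are 238 indicators.
For each fixed i, the pair (π(i), π(i+1)) is a uniformly random ordered pair of distinct values from {1, …, 239}; by symmetry P[π(i) < π(i+1)] = 1/2.
By linearity: E[X] = 238 · (1/2) = (239 − 1) · (1/2) = 119 ≈ 119.000.

E[X] = 119 = 119.000.


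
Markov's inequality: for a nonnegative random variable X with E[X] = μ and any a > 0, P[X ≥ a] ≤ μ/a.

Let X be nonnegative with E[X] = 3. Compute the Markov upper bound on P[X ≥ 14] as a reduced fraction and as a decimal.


μ = E[X] = 3, a = 14.
Markov: P[X ≥ 14] ≤ μ/a = (3)/14 = 3/14.
Numerically: ≈ 0.21429.
(Since a = 14 > μ = 3.00000, the bound 3/14 is < 1 and informative.)

P[X ≥ 14] ≤ 3/14 ≈ 0.21429.


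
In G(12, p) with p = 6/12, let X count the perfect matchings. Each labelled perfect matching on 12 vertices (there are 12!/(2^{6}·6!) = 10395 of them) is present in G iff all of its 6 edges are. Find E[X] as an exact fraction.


K_12 has 12!/(2^{6}·6!) = 10395 labelled perfect matchings.
For each such perfect matching H, let X_H = 1 if all 6 edges of H are present in G. Then P[X_H = 1] = p^{6} = (1/2)^{6} = 1/64.
Summing the indicators: E[X] = Σ_H E[X_H] = 10395 · p^{6} = 10395 · 1/64 = 10395/64.
Numerically: E[X] ≈ 162.4.

E[X] = 10395 · (1/2)^{6} = 10395/64 ≈ 162.4.


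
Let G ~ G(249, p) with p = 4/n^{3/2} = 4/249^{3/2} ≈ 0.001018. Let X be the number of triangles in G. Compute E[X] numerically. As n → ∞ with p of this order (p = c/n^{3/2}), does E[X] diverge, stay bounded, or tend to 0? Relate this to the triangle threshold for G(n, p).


Number of potential triangles: C(249, 3) = 2542124.
Each occurs with probability p³ ≈ (0.001018)³ ≈ 1.0550740e-09.
By linearity: E[X] = C(249, 3)·p³ ≈ 2542124 · 1.0550740e-09 ≈ 0.00268.
Since α = 3/2 > 1, p = c/n^{3/2} = o(1/n) is below the triangle threshold p ~ 1/n. Asymptotically E[X] ~ (c³/6)·n^{3(1−α)} = (4³/6)·n^{-1.5} → 0, so by Markov's inequality G has no triangles w.h.p.

E[X] ≈ 0.00268; in regime p = Θ(1/n^{3/2}) E[X] tends to 0 (below the triangle threshold p ~ 1/n).


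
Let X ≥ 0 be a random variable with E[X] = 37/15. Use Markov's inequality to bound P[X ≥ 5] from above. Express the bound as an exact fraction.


μ = E[X] = 37/15, a = 5.
Markov: P[X ≥ 5] ≤ μ/a = (37/15)/5 = 37/75.
Numerically: ≈ 0.493.
(Since a = 5 > μ = 2.467, the bound 37/75 is < 1 and informative.)

P[X ≥ 5] ≤ 37/75 ≈ 0.493.


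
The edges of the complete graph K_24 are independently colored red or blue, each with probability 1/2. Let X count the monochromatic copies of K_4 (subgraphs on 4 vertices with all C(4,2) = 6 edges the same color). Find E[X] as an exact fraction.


Let X = Σ_S X_S over the C(24, 4) = 10626 subsets S of size 4, where X_S = 1 if the K_4 on S is monochromatic.
For a fixed S, the K_4 on S has C(4, 2) = 6 edges. P[all 6 edges red] = (1/2)^6, and likewise for blue, so P[monochromatic] = 2·(1/2)^6 = 2^{1 − 6} = 1/32.
Summing: E[X] = C(24, 4) · 2^{1 − 6} = 10626 · 1/32 = 5313/16.
Numerically: E[X] ≈ 332.062500.

E[X] = C(24,4)·2^(1−C(4,2)) = 5313/16 ≈ 332.062500.


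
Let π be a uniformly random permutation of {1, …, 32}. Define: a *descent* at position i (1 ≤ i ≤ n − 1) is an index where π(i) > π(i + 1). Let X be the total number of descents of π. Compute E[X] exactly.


Write X = Σ X_I over i = 1, …, 31, with X_I the indicator of one descent.
There are 31 indicators.
For each fixed i, the pair (π(i), π(i+1)) is a uniformly random ordered pair of distinct values from {1, …, 32}; by symmetry P[π(i) > π(i+1)] = 1/2.
By linearity: E[X] = 31 · (1/2) = (32 − 1) · (1/2) = 31/2 ≈ 15.50000.

E[X] = 31/2 = 15.50000.


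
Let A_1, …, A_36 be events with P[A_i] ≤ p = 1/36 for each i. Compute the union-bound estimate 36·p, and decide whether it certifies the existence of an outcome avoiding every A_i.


Union bound: P[∪_{i=1}^{36} A_i] ≤ Σ_i P[A_i] ≤ 36·p = 36·(1/36) = 1.
Numerically: 1 ≈ 1.00000.
Is 1 < 1? NO.
Since the bound 1 is ≥ 1, the union bound is uninformative here; it does NOT by itself certify existence.

36·p = 1 ≈ 1.00000; existence NOT certified by the union bound.


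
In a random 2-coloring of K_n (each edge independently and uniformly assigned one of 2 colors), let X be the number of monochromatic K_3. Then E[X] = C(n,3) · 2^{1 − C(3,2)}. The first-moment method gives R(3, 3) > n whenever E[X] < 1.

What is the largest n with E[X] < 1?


We need C(n, 3) · 2^{1 − 3} < 1, i.e. C(n, 3) < 2^{3 − 1} = 4.
Check values of n near the boundary:
  n = 3: C(3, 3) = 1; 1 < 4? YES
  n = 4: C(4, 3) = 4; 4 < 4? NO
  n = 5: C(5, 3) = 10; 10 < 4? NO
  n = 6: C(6, 3) = 20; 20 < 4? NO
The largest n with C(n, 3) < 4 is n = 3 (where E[X] = 1/4 ≈ 0.250). Hence R(3, 3) > 3, i.e. R(3, 3) ≥ 4.

Largest n = 3; hence R(3, 3) > 3.


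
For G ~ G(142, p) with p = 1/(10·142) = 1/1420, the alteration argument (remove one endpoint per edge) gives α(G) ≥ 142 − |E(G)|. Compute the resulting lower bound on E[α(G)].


E[|E(G)|] = C(142, 2)·p = 10011 · (1/1420) = 141/20.
E[α(G)] ≥ n − E[|E(G)|] = 142 − 141/20 = 2699/20.
Numerically: ≈ 134.950000.
(This is only a lower bound; the true E[α(G)] may be larger.)

E[α(G)] ≥ 2699/20 ≈ 134.950000.


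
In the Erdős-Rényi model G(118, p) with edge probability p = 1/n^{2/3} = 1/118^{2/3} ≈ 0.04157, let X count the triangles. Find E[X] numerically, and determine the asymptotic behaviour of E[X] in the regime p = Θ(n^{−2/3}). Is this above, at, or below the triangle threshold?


Number of potential triangles: C(118, 3) = 266916.
Each occurs with probability p³ ≈ (0.04157)³ ≈ 7.181844e-05.
By linearity: E[X] = C(118, 3)·p³ ≈ 266916 · 7.181844e-05 ≈ 19.1695.
Since α = 2/3 < 1, p = c/n^{2/3} ≫ 1/n is above the triangle threshold p ~ 1/n. Asymptotically E[X] ~ (c³/6)·n^{3(1−α)} = (1³/6)·n^{1} → ∞; triangles are abundant w.h.p.

E[X] ≈ 19.1695; in regime p = Θ(1/n^{2/3}) E[X] diverges (above the triangle threshold p ~ 1/n).


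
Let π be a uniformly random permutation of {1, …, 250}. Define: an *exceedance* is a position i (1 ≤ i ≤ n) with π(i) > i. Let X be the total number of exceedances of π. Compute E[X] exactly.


Write X = Σ_{i=1}^{250} X_i, where X_i = 1_{π(i) > i}.
For each fixed i, π(i) is uniform over {1, …, 250} (marginal of a uniform permutation), so P[π(i) > i] = (n − i)/n. Summing: Σ_{i=1}^{250} (n − i)/n = (0 + 1 + … + 249)/250 = 250(250 − 1)/(2·250) = (250 − 1)/2.
Hence E[X] = Σ_{i=1}^{250} (250 − i)/250 = 249/2 ≈ 124.5000.

E[X] = 249/2 = 124.5000.


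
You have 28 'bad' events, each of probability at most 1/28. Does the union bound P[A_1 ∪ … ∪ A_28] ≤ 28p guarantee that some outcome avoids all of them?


Union bound: P[∪_{i=1}^{28} A_i] ≤ Σ_i P[A_i] ≤ 28·p = 28·(1/28) = 1.
Numerically: 1 ≈ 1.000.
Is 1 < 1? NO.
Since the bound 1 is ≥ 1, the union bound is uninformative here; it does NOT by itself certify existence.

28·p = 1 ≈ 1.000; existence NOT certified by the union bound.


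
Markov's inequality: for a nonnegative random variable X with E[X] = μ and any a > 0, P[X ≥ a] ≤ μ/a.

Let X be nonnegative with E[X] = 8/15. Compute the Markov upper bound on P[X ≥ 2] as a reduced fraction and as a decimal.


μ = E[X] = 8/15, a = 2.
Markov: P[X ≥ 2] ≤ μ/a = (8/15)/2 = 4/15.
Numerically: ≈ 0.2667.
(Since a = 2 > μ = 0.5333, the bound 4/15 is < 1 and informative.)

P[X ≥ 2] ≤ 4/15 ≈ 0.2667.


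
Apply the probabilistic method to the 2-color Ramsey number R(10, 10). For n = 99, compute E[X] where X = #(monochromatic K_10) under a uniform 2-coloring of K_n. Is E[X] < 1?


E[X] = C(99, 10) · 2^{1 − 45} = 15579278510796 · 2^{−44} = 15579278510796/17592186044416.
As a reduced fraction: E[X] = 3894819627699/4398046511104 ≈ 0.885579.
Is E[X] < 1? YES.
Since E[X] < 1, there exists a 2-coloring of K_{99} with no monochromatic K_10; hence R(10, 10) > 99.

E[X] = 3894819627699/4398046511104 ≈ 0.885579; E[X] < 1, so R(10, 10) > 99.


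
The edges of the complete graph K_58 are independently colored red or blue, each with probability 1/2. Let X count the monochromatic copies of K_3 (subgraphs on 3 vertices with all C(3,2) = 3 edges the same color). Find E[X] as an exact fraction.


Let X = Σ_S X_S over the C(58, 3) = 30856 subsets S of size 3, where X_S = 1 if the K_3 on S is monochromatic.
For a fixed S, the K_3 on S has C(3, 2) = 3 edges. P[all 3 edges red] = (1/2)^3, and likewise for blue, so P[monochromatic] = 2·(1/2)^3 = 2^{1 − 3} = 1/4.
By linearity: E[X] = C(58, 3) · 2^{1 − 3} = 30856 · 1/4 = 7714.
Numerically: E[X] ≈ 7714.00000.

E[X] = C(58,3)·2^(1−C(3,2)) = 7714 ≈ 7714.00000.


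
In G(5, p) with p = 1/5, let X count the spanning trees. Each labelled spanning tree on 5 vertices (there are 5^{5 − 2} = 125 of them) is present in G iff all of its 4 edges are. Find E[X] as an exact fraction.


K_5 has 5^{5 − 2} = 125 labelled spanning trees.
For each such spanning tree H, let X_H = 1 if all 4 edges of H are present in G. Then P[X_H = 1] = p^{4} = (1/5)^{4} = 1/625.
Summing the indicators: E[X] = Σ_H E[X_H] = 125 · p^{4} = 125 · 1/625 = 1/5.
Numerically: E[X] ≈ 0.2.

E[X] = 125 · (1/5)^{4} = 1/5 ≈ 0.2.


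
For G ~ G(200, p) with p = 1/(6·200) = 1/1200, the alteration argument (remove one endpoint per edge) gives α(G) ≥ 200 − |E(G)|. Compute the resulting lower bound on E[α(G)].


E[|E(G)|] = C(200, 2)·p = 19900 · (1/1200) = 199/12.
E[α(G)] ≥ n − E[|E(G)|] = 200 − 199/12 = 2201/12.
Numerically: ≈ 183.41667.
(This is only a lower bound; the true E[α(G)] may be larger.)

E[α(G)] ≥ 2201/12 ≈ 183.41667.


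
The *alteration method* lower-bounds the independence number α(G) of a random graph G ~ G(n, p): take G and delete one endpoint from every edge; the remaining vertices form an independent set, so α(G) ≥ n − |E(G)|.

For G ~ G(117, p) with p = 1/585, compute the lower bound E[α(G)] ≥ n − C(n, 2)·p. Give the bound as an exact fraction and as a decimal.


E[|E(G)|] = C(117, 2)·p = 6786 · (1/585) = 58/5.
E[α(G)] ≥ n − E[|E(G)|] = 117 − 58/5 = 527/5.
Numerically: ≈ 105.40000.
(This is only a lower bound; the true E[α(G)] may be larger.)

E[α(G)] ≥ 527/5 ≈ 105.40000.


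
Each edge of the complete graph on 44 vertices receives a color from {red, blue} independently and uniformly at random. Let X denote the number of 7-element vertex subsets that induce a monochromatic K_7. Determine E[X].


Let X = Σ_S X_S over the C(44, 7) = 38320568 subsets S of size 7, where X_S = 1 if the K_7 on S is monochromatic.
For a fixed S, the K_7 on S has C(7, 2) = 21 edges. P[all 21 edges red] = (1/2)^21, and likewise for blue, so P[monochromatic] = 2·(1/2)^21 = 2^{1 − 21} = 1/1048576.
By linearity of expectation: E[X] = C(44, 7) · 2^{1 − 21} = 38320568 · 1/1048576 = 4790071/131072.
Numerically: E[X] ≈ 36.54534.

E[X] = C(44,7)·2^(1−C(7,2)) = 4790071/131072 ≈ 36.54534.


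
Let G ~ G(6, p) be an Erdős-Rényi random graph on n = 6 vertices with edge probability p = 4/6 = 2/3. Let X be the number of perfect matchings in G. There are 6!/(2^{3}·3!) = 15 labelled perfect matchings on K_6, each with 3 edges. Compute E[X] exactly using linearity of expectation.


K_6 has 6!/(2^{3}·3!) = 15 labelled perfect matchings.
For each such perfect matching H, let X_H = 1 if all 3 edges of H are present in G. Then P[X_H = 1] = p^{3} = (2/3)^{3} = 8/27.
Summing the indicators: E[X] = Σ_H E[X_H] = 15 · p^{3} = 15 · 8/27 = 40/9.
Numerically: E[X] ≈ 4.444.

E[X] = 15 · (2/3)^{3} = 40/9 ≈ 4.444.


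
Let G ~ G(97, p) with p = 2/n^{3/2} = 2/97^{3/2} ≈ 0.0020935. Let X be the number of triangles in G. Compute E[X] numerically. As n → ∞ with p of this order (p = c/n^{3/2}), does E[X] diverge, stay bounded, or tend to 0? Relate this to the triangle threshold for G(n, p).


Number of potential triangles: C(97, 3) = 147440.
Each occurs with probability p³ ≈ (0.0020935)³ ≈ 9.1752347e-09.
By linearity: E[X] = C(97, 3)·p³ ≈ 147440 · 9.1752347e-09 ≈ 0.00135.
Since α = 3/2 > 1, p = c/n^{3/2} = o(1/n) is below the triangle threshold p ~ 1/n. Asymptotically E[X] ~ (c³/6)·n^{3(1−α)} = (2³/6)·n^{-1.5} → 0, so by Markov's inequality G has no triangles w.h.p.

E[X] ≈ 0.00135; in regime p = Θ(1/n^{3/2}) E[X] tends to 0 (below the triangle threshold p ~ 1/n).


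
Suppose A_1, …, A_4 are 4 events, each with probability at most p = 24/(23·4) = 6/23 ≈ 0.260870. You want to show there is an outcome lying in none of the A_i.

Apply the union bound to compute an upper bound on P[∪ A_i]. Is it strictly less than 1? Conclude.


Union bound: P[∪_{i=1}^{4} A_i] ≤ Σ_i P[A_i] ≤ 4·p = 4·(6/23) = 24/23.
Numerically: 24/23 ≈ 1.043478.
Is 24/23 < 1? NO.
Since the bound 24/23 is ≥ 1, the union bound is uninformative here; it does NOT by itself certify existence.

4·p = 24/23 ≈ 1.043478; existence NOT certified by the union bound.


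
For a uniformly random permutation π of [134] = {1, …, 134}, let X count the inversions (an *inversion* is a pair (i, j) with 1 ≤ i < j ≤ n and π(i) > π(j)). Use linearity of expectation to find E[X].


Write X = Σ X_I over the C(134, 2) = 8911 pairs i < j, with X_I the indicator of one inversion.
There are 8911 indicators.
For each fixed pair i < j, the values π(i) and π(j) are two distinct elements of {1, …, 134} in uniformly random order; by symmetry P[π(i) > π(j)] = 1/2.
By linearity: E[X] = 8911 · (1/2) = C(134, 2) · (1/2) = 8911/2 = 8911/2 ≈ 4455.5000.

E[X] = 8911/2 = 4455.5000.


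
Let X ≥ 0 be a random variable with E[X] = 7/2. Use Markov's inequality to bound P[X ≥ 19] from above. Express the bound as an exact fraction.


μ = E[X] = 7/2, a = 19.
Markov: P[X ≥ 19] ≤ μ/a = (7/2)/19 = 7/38.
Numerically: ≈ 0.1842.
(Since a = 19 > μ = 3.5000, the bound 7/38 is < 1 and informative.)

P[X ≥ 19] ≤ 7/38 ≈ 0.1842.


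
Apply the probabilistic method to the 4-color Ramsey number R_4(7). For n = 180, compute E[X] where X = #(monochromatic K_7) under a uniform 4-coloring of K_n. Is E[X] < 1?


E[X] = C(180, 7) · 4^{1 − 21} = 1079414463600 · 4^{−20} = 1079414463600/1099511627776.
As a reduced fraction: E[X] = 67463403975/68719476736 ≈ 0.981722.
Is E[X] < 1? YES.
Since E[X] < 1, there exists a 4-coloring of K_{180} with no monochromatic K_7; hence R_4(7) > 180.

E[X] = 67463403975/68719476736 ≈ 0.981722; E[X] < 1, so R_4(7) > 180.


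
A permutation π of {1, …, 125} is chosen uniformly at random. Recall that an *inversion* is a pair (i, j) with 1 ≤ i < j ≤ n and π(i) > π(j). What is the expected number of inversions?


Write X = Σ X_I over the C(125, 2) = 7750 pairs i < j, with X_I the indicator of one inversion.
There are 7750 indicators.
For each fixed pair i < j, the values π(i) and π(j) are two distinct elements of {1, …, 125} in uniformly random order; by symmetry P[π(i) > π(j)] = 1/2.
By linearity: E[X] = 7750 · (1/2) = C(125, 2) · (1/2) = 7750/2 = 3875 ≈ 3875.00000.

E[X] = 3875 = 3875.00000.


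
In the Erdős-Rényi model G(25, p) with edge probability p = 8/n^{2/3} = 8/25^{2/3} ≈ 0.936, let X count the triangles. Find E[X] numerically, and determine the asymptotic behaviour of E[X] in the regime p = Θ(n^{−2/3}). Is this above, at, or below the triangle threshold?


Number of potential triangles: C(25, 3) = 2300.
Each occurs with probability p³ ≈ (0.936)³ ≈ 8.19200e-01.
By linearity: E[X] = C(25, 3)·p³ ≈ 2300 · 8.19200e-01 ≈ 1884.160.
Since α = 2/3 < 1, p = c/n^{2/3} ≫ 1/n is above the triangle threshold p ~ 1/n. Asymptotically E[X] ~ (c³/6)·n^{3(1−α)} = (8³/6)·n^{1} → ∞; triangles are abundant w.h.p.

E[X] ≈ 1884.160; in regime p = Θ(1/n^{2/3}) E[X] diverges (above the triangle threshold p ~ 1/n).


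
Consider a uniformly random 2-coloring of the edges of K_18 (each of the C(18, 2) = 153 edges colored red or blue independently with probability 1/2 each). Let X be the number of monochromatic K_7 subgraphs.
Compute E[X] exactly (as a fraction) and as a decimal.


Let X = Σ_S X_S over the C(18, 7) = 31824 subsets S of size 7, where X_S = 1 if the K_7 on S is monochromatic.
For a fixed S, the K_7 on S has C(7, 2) = 21 edges. P[all 21 edges red] = (1/2)^21, and likewise for blue, so P[monochromatic] = 2·(1/2)^21 = 2^{1 − 21} = 1/1048576.
By linearity: E[X] = C(18, 7) · 2^{1 − 21} = 31824 · 1/1048576 = 1989/65536.
Numerically: E[X] ≈ 0.0303.

E[X] = C(18,7)·2^(1−C(7,2)) = 1989/65536 ≈ 0.0303.


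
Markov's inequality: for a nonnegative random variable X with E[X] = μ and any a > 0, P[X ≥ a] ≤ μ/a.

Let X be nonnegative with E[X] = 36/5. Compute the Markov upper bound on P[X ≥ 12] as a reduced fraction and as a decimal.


μ = E[X] = 36/5, a = 12.
Markov: P[X ≥ 12] ≤ μ/a = (36/5)/12 = 3/5.
Numerically: ≈ 0.600000.
(Since a = 12 > μ = 7.200000, the bound 3/5 is < 1 and informative.)

P[X ≥ 12] ≤ 3/5 ≈ 0.600000.


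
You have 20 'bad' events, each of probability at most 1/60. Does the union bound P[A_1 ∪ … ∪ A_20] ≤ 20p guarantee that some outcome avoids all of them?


Union bound: P[∪_{i=1}^{20} A_i] ≤ Σ_i P[A_i] ≤ 20·p = 20·(1/60) = 1/3.
Numerically: 1/3 ≈ 0.333.
Is 1/3 < 1? YES.
Since P[∪ A_i] ≤ 1/3 < 1, the complement has P[∩ A_i^c] ≥ 1 − 1/3 = 2/3 > 0, so some outcome avoids every A_i.

20·p = 1/3 ≈ 0.333; existence CERTIFIED by the union bound.


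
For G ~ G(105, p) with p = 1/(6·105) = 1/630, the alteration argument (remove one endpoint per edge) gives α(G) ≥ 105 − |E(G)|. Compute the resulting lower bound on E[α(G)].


E[|E(G)|] = C(105, 2)·p = 5460 · (1/630) = 26/3.
E[α(G)] ≥ n − E[|E(G)|] = 105 − 26/3 = 289/3.
Numerically: ≈ 96.33333.
(This is only a lower bound; the true E[α(G)] may be larger.)

E[α(G)] ≥ 289/3 ≈ 96.33333.


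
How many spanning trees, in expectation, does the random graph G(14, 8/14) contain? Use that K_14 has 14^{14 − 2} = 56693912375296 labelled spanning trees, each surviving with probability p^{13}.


K_14 has 14^{14 − 2} = 56693912375296 labelled spanning trees.
For each such spanning tree H, let X_H = 1 if all 13 edges of H are present in G. Then P[X_H = 1] = p^{13} = (4/7)^{13} = 67108864/96889010407.
By linearity: E[X] = Σ_H E[X_H] = 56693912375296 · p^{13} = 56693912375296 · 67108864/96889010407 = 274877906944/7.
Numerically: E[X] ≈ 3.93e+10.

E[X] = 56693912375296 · (4/7)^{13} = 274877906944/7 ≈ 3.93e+10.


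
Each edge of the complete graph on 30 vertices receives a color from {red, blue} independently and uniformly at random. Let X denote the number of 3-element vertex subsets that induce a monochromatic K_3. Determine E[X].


Let X = Σ_S X_S over the C(30, 3) = 4060 subsets S of size 3, where X_S = 1 if the K_3 on S is monochromatic.
For a fixed S, the K_3 on S has C(3, 2) = 3 edges. P[all 3 edges red] = (1/2)^3, and likewise for blue, so P[monochromatic] = 2·(1/2)^3 = 2^{1 − 3} = 1/4.
Summing: E[X] = C(30, 3) · 2^{1 − 3} = 4060 · 1/4 = 1015.
Numerically: E[X] ≈ 1015.0000.

E[X] = C(30,3)·2^(1−C(3,2)) = 1015 ≈ 1015.0000.
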